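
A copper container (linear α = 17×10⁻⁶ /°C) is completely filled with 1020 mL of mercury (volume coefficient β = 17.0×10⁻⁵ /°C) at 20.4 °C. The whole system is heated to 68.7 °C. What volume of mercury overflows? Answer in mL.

The container also expands: β_container ≈ 3α = 5.1×10⁻⁵ /K
Net overflow = V₀(β_liq − 3α_cont)ΔT
β − 3α = 1.70×10⁻⁴ − 5.1×10⁻⁵ = 1.19×10⁻⁴ /K; ΔT = 48.3 K
ΔV = 1020 × 1.19×10⁻⁴ × 48.3 = 5.86 mL

5.86 mL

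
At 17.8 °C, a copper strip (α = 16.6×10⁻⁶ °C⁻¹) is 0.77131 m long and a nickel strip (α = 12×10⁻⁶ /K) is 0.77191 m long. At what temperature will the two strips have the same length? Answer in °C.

T = 187.3 °C

Equal length when α₁L₁ΔT − α₂L₂ΔT = L₂ − L₁ = 6.00×10⁻⁴ m
α₁L₁ = 1.2803746×10⁻⁵, α₂L₂ = 9.26292×10⁻⁶ → Δ(αL) = 3.540826×10⁻⁶ m/K
ΔT = 6.00×10⁻⁴ / 3.540826×10⁻⁶ = 169.452 K, so T = 17.8 + 169.452 = 187.252 °C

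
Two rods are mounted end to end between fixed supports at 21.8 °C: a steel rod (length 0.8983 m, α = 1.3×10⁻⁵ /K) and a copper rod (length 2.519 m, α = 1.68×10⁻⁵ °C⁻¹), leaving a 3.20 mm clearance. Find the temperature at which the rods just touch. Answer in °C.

α₁L₁ = 1.16779×10⁻⁵ m/K, α₂L₂ = 4.23192×10⁻⁵ m/K → total 5.39971×10⁻⁵ m/K
ΔT = g/(α₁L₁+α₂L₂) = 3.20×10⁻³ / 5.39971×10⁻⁵ = 59.262 K
T = 21.8 + 59.262 = 81.062 °C

T = 81.1 °C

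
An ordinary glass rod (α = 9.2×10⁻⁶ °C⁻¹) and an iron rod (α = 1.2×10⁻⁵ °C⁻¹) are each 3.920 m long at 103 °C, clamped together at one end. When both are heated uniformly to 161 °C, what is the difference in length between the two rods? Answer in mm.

ΔT = 58 K
ordinary glass: ΔL = 9.2×10⁻⁶ × 3.920 m × 58 = 2.0917×10⁻³ m = 2.0917 mm
iron: ΔL = 1.2×10⁻⁵ × 3.920 m × 58 = 2.7283×10⁻³ m = 2.7283 mm
difference = 2.7283 − 2.0917 = 0.6366 mm

0.637 mm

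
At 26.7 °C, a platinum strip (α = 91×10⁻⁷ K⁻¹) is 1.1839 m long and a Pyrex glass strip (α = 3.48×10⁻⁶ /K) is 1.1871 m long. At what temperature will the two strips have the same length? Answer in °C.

Equal length when α₁L₁ΔT − α₂L₂ΔT = L₂ − L₁ = 3.20×10⁻³ m
α₁L₁ = 1.077349×10⁻⁵, α₂L₂ = 4.131108×10⁻⁶ → Δ(αL) = 6.642382×10⁻⁶ m/K
ΔT = 3.20×10⁻³ / 6.642382×10⁻⁶ = 481.755 K, so T = 26.7 + 481.755 = 508.455 °C

T = 508.5 °C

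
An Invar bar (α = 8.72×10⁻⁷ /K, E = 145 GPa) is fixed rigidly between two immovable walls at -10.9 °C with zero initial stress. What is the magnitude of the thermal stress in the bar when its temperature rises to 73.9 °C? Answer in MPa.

σ = 10.7 MPa

Fully constrained: the free strain ε = αΔT is blocked, so σ = Eε = EαΔT.
|ΔT| = 84.8 K
σ = 145×10⁹ × 8.72×10⁻⁷ × 84.8 = 1.07×10⁷ Pa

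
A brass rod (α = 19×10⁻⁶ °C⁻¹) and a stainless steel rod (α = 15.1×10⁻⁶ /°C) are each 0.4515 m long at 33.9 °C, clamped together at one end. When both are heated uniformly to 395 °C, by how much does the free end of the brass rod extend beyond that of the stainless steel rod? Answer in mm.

ΔT = 361.1 K
brass: ΔL = 19×10⁻⁶ × 0.4515 m × 361.1 = 3.0977×10⁻³ m = 3.0977 mm
stainless steel: ΔL = 15.1×10⁻⁶ × 0.4515 m × 361.1 = 2.4619×10⁻³ m = 2.4619 mm
difference = 3.0977 − 2.4619 = 0.6358 mm

0.636 mm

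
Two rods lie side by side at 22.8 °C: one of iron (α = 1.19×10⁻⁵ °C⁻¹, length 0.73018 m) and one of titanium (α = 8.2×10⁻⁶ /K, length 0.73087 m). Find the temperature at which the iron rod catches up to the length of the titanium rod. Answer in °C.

L₁(1 + α₁ΔT) = L₂(1 + α₂ΔT) ⇒ ΔT = (L₂ − L₁)/(α₁L₁ − α₂L₂)
L₂ − L₁ = 0.73087 − 0.73018 = 6.90×10⁻⁴ m
α₁L₁ − α₂L₂ = 1.19×10⁻⁵×0.73018 − 8.2×10⁻⁶×0.73087 = 2.696008×10⁻⁶ m/K
ΔT = 6.90×10⁻⁴ / 2.696008×10⁻⁶ = 255.934 K
T = 22.8 + 255.934 = 278.734 °C

T = 278.7 °C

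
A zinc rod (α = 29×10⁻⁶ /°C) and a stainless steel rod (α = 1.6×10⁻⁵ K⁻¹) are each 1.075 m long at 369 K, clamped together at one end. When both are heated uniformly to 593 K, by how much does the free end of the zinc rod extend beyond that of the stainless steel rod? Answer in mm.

3.13 mm

ΔT = 224 K
zinc: ΔL = 29×10⁻⁶ × 1.075 m × 224 = 6.9832×10⁻³ m = 6.9832 mm
stainless steel: ΔL = 1.6×10⁻⁵ × 1.075 m × 224 = 3.8528×10⁻³ m = 3.8528 mm
difference = 6.9832 − 3.8528 = 3.1304 mm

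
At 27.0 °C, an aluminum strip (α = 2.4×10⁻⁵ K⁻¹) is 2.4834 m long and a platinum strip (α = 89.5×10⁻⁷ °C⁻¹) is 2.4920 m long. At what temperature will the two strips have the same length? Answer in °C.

T = 257.6 °C

Equal length when α₁L₁ΔT − α₂L₂ΔT = L₂ − L₁ = 8.60×10⁻³ m
α₁L₁ = 5.96016×10⁻⁵, α₂L₂ = 2.23034×10⁻⁵ → Δ(αL) = 3.72982×10⁻⁵ m/K
ΔT = 8.60×10⁻³ / 3.72982×10⁻⁵ = 230.574 K, so T = 27.0 + 230.574 = 257.574 °C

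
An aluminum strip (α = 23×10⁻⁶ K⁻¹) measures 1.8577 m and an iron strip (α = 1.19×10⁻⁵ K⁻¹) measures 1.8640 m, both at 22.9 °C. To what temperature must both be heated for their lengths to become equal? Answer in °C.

Equal length when α₁L₁ΔT − α₂L₂ΔT = L₂ − L₁ = 6.30×10⁻³ m
α₁L₁ = 4.27271×10⁻⁵, α₂L₂ = 2.21816×10⁻⁵ → Δ(αL) = 2.05455×10⁻⁵ m/K
ΔT = 6.30×10⁻³ / 2.05455×10⁻⁵ = 306.636 K, so T = 22.9 + 306.636 = 329.536 °C

T = 329.5 °C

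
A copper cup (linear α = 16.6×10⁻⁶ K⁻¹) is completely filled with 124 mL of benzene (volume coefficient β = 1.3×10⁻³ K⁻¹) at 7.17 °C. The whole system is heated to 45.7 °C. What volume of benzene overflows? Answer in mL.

The cup also expands: β_container ≈ 3α = 4.98×10⁻⁵ /K
Net overflow = V₀(β_liq − 3α_cont)ΔT
β − 3α = 1.30×10⁻³ − 4.98×10⁻⁵ = 1.2502×10⁻³ /K; ΔT = 38.53 K
ΔV = 124 × 1.2502×10⁻³ × 38.53 = 5.97 mL

5.97 mL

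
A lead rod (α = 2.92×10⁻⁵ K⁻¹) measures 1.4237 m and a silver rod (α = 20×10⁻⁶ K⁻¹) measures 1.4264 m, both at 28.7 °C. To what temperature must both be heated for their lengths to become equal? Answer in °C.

Equal length when α₁L₁ΔT − α₂L₂ΔT = L₂ − L₁ = 2.70×10⁻³ m
α₁L₁ = 4.157204×10⁻⁵, α₂L₂ = 2.8528×10⁻⁵ → Δ(αL) = 1.304404×10⁻⁵ m/K
ΔT = 2.70×10⁻³ / 1.304404×10⁻⁵ = 206.991 K, so T = 28.7 + 206.991 = 235.691 °C

T = 235.7 °C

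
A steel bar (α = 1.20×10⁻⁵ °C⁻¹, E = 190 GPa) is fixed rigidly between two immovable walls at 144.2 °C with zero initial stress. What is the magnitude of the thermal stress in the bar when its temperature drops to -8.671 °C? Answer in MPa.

Fully constrained: the free strain ε = αΔT is blocked, so σ = Eε = EαΔT.
|ΔT| = 152.871 K
σ = 190×10⁹ × 1.20×10⁻⁵ × 152.871 = 3.49×10⁸ Pa

σ = 349 MPa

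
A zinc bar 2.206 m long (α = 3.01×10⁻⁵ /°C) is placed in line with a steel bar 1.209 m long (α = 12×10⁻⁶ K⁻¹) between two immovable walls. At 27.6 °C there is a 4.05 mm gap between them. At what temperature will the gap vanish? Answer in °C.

Gap closes when ΔL₁ + ΔL₂ = 4.05 mm = 4.05×10⁻³ m
(α₁L₁ + α₂L₂)ΔT = g
α₁L₁ + α₂L₂ = 3.01×10⁻⁵×2.206 + 12×10⁻⁶×1.209 = 8.09086×10⁻⁵ m/K
ΔT = 4.05×10⁻³ / 8.09086×10⁻⁵ = 50.056 K
T = 27.6 + 50.056 = 77.656 °C

T = 77.7 °C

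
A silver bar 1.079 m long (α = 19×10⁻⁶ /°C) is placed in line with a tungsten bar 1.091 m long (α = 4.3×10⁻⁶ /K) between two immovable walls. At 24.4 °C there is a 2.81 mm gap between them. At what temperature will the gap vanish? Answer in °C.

T = 136 °C

Gap closes when ΔL₁ + ΔL₂ = 2.81 mm = 2.81×10⁻³ m
(α₁L₁ + α₂L₂)ΔT = g
α₁L₁ + α₂L₂ = 19×10⁻⁶×1.079 + 4.3×10⁻⁶×1.091 = 2.51923×10⁻⁵ m/K
ΔT = 2.81×10⁻³ / 2.51923×10⁻⁵ = 111.54 K
T = 24.4 + 111.54 = 135.94 °C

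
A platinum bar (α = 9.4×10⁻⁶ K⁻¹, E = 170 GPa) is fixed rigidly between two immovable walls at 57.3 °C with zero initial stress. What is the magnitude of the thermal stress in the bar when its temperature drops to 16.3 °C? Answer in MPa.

Fully constrained: the free strain ε = αΔT is blocked, so σ = Eε = EαΔT.
|ΔT| = 41.0 K
σ = 170×10⁹ × 9.4×10⁻⁶ × 41.0 = 6.55×10⁷ Pa

σ = 65.5 MPa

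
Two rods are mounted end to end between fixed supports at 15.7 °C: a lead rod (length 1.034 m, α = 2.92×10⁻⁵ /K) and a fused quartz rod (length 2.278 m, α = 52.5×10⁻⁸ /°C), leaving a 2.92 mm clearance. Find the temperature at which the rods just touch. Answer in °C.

T = 109 °C

α₁L₁ = 3.01928×10⁻⁵ m/K, α₂L₂ = 1.19595×10⁻⁶ m/K → total 3.138875×10⁻⁵ m/K
ΔT = g/(α₁L₁+α₂L₂) = 2.92×10⁻³ / 3.138875×10⁻⁵ = 93.03 K
T = 15.7 + 93.03 = 108.73 °C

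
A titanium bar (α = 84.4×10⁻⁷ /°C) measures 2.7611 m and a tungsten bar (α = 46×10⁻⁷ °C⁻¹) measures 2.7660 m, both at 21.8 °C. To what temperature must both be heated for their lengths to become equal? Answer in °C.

T = 484.9 °C

Equal length when α₁L₁ΔT − α₂L₂ΔT = L₂ − L₁ = 4.90×10⁻³ m
α₁L₁ = 2.3303684×10⁻⁵, α₂L₂ = 1.27236×10⁻⁵ → Δ(αL) = 1.0580084×10⁻⁵ m/K
ΔT = 4.90×10⁻³ / 1.0580084×10⁻⁵ = 463.134 K, so T = 21.8 + 463.134 = 484.934 °C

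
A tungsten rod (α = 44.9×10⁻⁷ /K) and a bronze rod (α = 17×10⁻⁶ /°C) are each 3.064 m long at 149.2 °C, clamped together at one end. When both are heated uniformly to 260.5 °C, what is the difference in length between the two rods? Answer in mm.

4.27 mm

ΔT = 111.3 K
tungsten: ΔL = 44.9×10⁻⁷ × 3.064 m × 111.3 = 1.5312×10⁻³ m = 1.5312 mm
bronze: ΔL = 17×10⁻⁶ × 3.064 m × 111.3 = 5.7974×10⁻³ m = 5.7974 mm
difference = 5.7974 − 1.5312 = 4.2662 mm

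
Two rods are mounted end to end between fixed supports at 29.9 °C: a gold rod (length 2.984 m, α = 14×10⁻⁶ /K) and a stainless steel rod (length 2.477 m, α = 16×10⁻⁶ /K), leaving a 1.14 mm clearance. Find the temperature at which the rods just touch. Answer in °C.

T = 43.9 °C

α₁L₁ = 4.1776×10⁻⁵ m/K, α₂L₂ = 3.9632×10⁻⁵ m/K → total 8.1408×10⁻⁵ m/K
ΔT = g/(α₁L₁+α₂L₂) = 1.14×10⁻³ / 8.1408×10⁻⁵ = 14.004 K
T = 29.9 + 14.004 = 43.904 °C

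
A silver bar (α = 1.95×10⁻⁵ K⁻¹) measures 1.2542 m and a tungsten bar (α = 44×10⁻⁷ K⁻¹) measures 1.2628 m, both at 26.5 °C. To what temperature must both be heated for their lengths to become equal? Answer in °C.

Equal length when α₁L₁ΔT − α₂L₂ΔT = L₂ − L₁ = 8.60×10⁻³ m
α₁L₁ = 2.44569×10⁻⁵, α₂L₂ = 5.55632×10⁻⁶ → Δ(αL) = 1.890058×10⁻⁵ m/K
ΔT = 8.60×10⁻³ / 1.890058×10⁻⁵ = 455.012 K, so T = 26.5 + 455.012 = 481.512 °C

T = 481.5 °C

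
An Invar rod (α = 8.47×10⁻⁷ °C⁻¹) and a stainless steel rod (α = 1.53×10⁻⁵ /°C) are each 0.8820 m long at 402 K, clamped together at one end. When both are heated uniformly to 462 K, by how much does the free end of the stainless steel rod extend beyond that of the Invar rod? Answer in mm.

ΔT = 60 K
Invar: ΔL = 8.47×10⁻⁷ × 0.8820 m × 60 = 4.4823×10⁻⁵ m = 0.044823 mm
stainless steel: ΔL = 1.53×10⁻⁵ × 0.8820 m × 60 = 8.0968×10⁻⁴ m = 0.80968 mm
difference = 0.80968 − 0.044823 = 0.764857 mm

0.765 mm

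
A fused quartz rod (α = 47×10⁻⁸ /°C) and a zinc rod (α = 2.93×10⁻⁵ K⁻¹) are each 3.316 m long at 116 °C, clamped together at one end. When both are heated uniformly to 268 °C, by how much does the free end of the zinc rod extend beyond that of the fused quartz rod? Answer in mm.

ΔT = 152 K
fused quartz: ΔL = 47×10⁻⁸ × 3.316 m × 152 = 2.3690×10⁻⁴ m = 0.23690 mm
zinc: ΔL = 2.93×10⁻⁵ × 3.316 m × 152 = 1.4768×10⁻² m = 14.768 mm
difference = 14.768 − 0.23690 = 14.5311 mm

14.5 mm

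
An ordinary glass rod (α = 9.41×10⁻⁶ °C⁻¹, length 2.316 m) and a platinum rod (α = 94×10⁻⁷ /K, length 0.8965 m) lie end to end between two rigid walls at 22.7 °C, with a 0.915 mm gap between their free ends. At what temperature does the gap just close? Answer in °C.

T = 53.0 °C

Gap closes when ΔL₁ + ΔL₂ = 0.915 mm = 9.15×10⁻⁴ m
(α₁L₁ + α₂L₂)ΔT = g
α₁L₁ + α₂L₂ = 9.41×10⁻⁶×2.316 + 94×10⁻⁷×0.8965 = 3.022066×10⁻⁵ m/K
ΔT = 9.15×10⁻⁴ / 3.022066×10⁻⁵ = 30.277 K
T = 22.7 + 30.277 = 52.977 °C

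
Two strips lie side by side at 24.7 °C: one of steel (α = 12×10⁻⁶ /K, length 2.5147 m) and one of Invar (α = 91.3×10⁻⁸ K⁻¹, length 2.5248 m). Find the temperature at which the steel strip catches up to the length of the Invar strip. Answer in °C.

T = 387.1 °C

Equal length when α₁L₁ΔT − α₂L₂ΔT = L₂ − L₁ = 1.01×10⁻² m
α₁L₁ = 3.01764×10⁻⁵, α₂L₂ = 2.3051424×10⁻⁶ → Δ(αL) = 2.78712576×10⁻⁵ m/K
ΔT = 1.01×10⁻² / 2.78712576×10⁻⁵ = 362.380 K, so T = 24.7 + 362.380 = 387.080 °C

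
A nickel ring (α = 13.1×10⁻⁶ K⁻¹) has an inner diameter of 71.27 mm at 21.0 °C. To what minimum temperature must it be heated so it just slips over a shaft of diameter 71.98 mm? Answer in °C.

T = 781 °C

Required Δd = 71.98 − 71.27 = 0.71 mm
Δd = αd₀ΔT ⇒ ΔT = Δd/(αd₀) = 0.71 / (13.1×10⁻⁶ × 71.27) = 760.47 K
T_min = 21.0 + 760.47 = 781.47 °C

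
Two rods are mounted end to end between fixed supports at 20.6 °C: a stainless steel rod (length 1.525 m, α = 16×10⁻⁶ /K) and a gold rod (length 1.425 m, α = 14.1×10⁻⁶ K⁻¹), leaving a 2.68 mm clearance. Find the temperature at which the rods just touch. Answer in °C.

α₁L₁ = 2.440×10⁻⁵ m/K, α₂L₂ = 2.00925×10⁻⁵ m/K → total 4.44925×10⁻⁵ m/K
ΔT = g/(α₁L₁+α₂L₂) = 2.68×10⁻³ / 4.44925×10⁻⁵ = 60.235 K
T = 20.6 + 60.235 = 80.835 °C

T = 80.8 °C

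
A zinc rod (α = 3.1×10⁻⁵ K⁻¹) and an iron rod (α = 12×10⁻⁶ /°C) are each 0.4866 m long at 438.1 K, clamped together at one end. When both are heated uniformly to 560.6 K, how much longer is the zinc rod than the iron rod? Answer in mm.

ΔT = 122.5 K
zinc: ΔL = 3.1×10⁻⁵ × 0.4866 m × 122.5 = 1.8479×10⁻³ m = 1.8479 mm
iron: ΔL = 12×10⁻⁶ × 0.4866 m × 122.5 = 7.1530×10⁻⁴ m = 0.71530 mm
difference = 1.8479 − 0.71530 = 1.1326 mm

1.13 mm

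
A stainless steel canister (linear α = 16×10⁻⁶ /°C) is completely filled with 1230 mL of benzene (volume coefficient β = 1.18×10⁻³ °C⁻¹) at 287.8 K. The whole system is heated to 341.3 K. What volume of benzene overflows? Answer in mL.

74.5 mL

The canister also expands: β_container ≈ 3α = 4.8×10⁻⁵ /K
Net overflow = V₀(β_liq − 3α_cont)ΔT
β − 3α = 1.18×10⁻³ − 4.8×10⁻⁵ = 1.132×10⁻³ /K; ΔT = 53.5 K
ΔV = 1230 × 1.132×10⁻³ × 53.5 = 74.5 mL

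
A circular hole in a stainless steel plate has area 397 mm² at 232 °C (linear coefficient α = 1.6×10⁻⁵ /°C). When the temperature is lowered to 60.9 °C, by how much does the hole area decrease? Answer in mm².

ΔA = 2.17 mm²

Area coefficient ≈ 2α; |ΔT| = 171.1 K
ΔA = 2αA₀ΔT = 2(1.6×10⁻⁵)(397)(171.1) = 2.17 mm²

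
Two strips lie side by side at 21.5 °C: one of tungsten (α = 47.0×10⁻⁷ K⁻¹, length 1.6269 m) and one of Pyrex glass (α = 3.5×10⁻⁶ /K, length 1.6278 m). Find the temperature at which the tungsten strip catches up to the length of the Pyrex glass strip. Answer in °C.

L₁(1 + α₁ΔT) = L₂(1 + α₂ΔT) ⇒ ΔT = (L₂ − L₁)/(α₁L₁ − α₂L₂)
L₂ − L₁ = 1.6278 − 1.6269 = 9.00×10⁻⁴ m
α₁L₁ − α₂L₂ = 47.0×10⁻⁷×1.6269 − 3.5×10⁻⁶×1.6278 = 1.94913×10⁻⁶ m/K
ΔT = 9.00×10⁻⁴ / 1.94913×10⁻⁶ = 461.744 K
T = 21.5 + 461.744 = 483.244 °C

T = 483.2 °C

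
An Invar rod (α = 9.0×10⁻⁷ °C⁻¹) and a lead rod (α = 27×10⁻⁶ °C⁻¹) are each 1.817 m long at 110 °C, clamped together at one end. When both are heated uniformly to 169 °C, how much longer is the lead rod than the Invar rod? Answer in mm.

2.80 mm

ΔT = 59 K
Invar: ΔL = 9.0×10⁻⁷ × 1.817 m × 59 = 9.6483×10⁻⁵ m = 0.096483 mm
lead: ΔL = 27×10⁻⁶ × 1.817 m × 59 = 2.8945×10⁻³ m = 2.8945 mm
difference = 2.8945 − 0.096483 = 2.798017 mm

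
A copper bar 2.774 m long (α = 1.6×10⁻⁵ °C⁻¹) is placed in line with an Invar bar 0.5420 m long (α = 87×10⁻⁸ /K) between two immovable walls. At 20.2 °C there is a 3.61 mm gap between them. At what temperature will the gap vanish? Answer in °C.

α₁L₁ = 4.4384×10⁻⁵ m/K, α₂L₂ = 4.7154×10⁻⁷ m/K → total 4.485554×10⁻⁵ m/K
ΔT = g/(α₁L₁+α₂L₂) = 3.61×10⁻³ / 4.485554×10⁻⁵ = 80.48 K
T = 20.2 + 80.48 = 100.68 °C

T = 101 °C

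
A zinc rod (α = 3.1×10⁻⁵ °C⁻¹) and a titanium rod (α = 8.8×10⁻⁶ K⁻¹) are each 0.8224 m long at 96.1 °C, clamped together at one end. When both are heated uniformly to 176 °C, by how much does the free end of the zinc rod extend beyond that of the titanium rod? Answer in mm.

1.46 mm

ΔT = 79.9 K
zinc: ΔL = 3.1×10⁻⁵ × 0.8224 m × 79.9 = 2.0370×10⁻³ m = 2.0370 mm
titanium: ΔL = 8.8×10⁻⁶ × 0.8224 m × 79.9 = 5.7825×10⁻⁴ m = 0.57825 mm
difference = 2.0370 − 0.57825 = 1.45875 mm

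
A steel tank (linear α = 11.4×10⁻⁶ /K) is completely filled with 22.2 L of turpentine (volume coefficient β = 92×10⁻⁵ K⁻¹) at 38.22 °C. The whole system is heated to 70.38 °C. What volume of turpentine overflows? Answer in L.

The tank also expands: β_container ≈ 3α = 3.42×10⁻⁵ /K
Net overflow = V₀(β_liq − 3α_cont)ΔT
β − 3α = 9.20×10⁻⁴ − 3.42×10⁻⁵ = 8.858×10⁻⁴ /K; ΔT = 32.16 K
ΔV = 22.2 × 8.858×10⁻⁴ × 32.16 = 0.632 L

0.632 L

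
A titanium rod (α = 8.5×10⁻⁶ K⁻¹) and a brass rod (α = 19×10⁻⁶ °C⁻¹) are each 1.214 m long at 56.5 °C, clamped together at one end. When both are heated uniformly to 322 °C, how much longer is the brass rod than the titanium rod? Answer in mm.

ΔT = 265.5 K
titanium: ΔL = 8.5×10⁻⁶ × 1.214 m × 265.5 = 2.7397×10⁻³ m = 2.7397 mm
brass: ΔL = 19×10⁻⁶ × 1.214 m × 265.5 = 6.1240×10⁻³ m = 6.1240 mm
difference = 6.1240 − 2.7397 = 3.3843 mm

3.38 mm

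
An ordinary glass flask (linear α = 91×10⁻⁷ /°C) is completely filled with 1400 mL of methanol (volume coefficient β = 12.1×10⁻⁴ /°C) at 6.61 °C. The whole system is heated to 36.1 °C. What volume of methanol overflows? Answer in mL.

The flask also expands: β_container ≈ 3α = 2.73×10⁻⁵ /K
Net overflow = V₀(β_liq − 3α_cont)ΔT
β − 3α = 1.21×10⁻³ − 2.73×10⁻⁵ = 1.1827×10⁻³ /K; ΔT = 29.49 K
ΔV = 1400 × 1.1827×10⁻³ × 29.49 = 48.8 mL

48.8 mL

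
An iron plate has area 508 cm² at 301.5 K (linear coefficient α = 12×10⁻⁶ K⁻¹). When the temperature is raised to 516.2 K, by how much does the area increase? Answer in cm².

ΔA = 2.62 cm²

Area coefficient ≈ 2α; |ΔT| = 214.7 K
ΔA = 2αA₀ΔT = 2(12×10⁻⁶)(508)(214.7) = 2.62 cm²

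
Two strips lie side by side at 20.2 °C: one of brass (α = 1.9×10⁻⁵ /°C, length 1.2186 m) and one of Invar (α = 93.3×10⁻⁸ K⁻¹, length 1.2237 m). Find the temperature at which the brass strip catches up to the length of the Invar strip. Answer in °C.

L₁(1 + α₁ΔT) = L₂(1 + α₂ΔT) ⇒ ΔT = (L₂ − L₁)/(α₁L₁ − α₂L₂)
L₂ − L₁ = 1.2237 − 1.2186 = 5.10×10⁻³ m
α₁L₁ − α₂L₂ = 1.9×10⁻⁵×1.2186 − 93.3×10⁻⁸×1.2237 = 2.20116879×10⁻⁵ m/K
ΔT = 5.10×10⁻³ / 2.20116879×10⁻⁵ = 231.695 K
T = 20.2 + 231.695 = 251.895 °C

T = 251.9 °C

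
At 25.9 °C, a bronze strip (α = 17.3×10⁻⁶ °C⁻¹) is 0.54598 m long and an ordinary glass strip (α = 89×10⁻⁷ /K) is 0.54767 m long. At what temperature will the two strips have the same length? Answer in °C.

T = 395.6 °C

Equal length when α₁L₁ΔT − α₂L₂ΔT = L₂ − L₁ = 1.69×10⁻³ m
α₁L₁ = 9.445454×10⁻⁶, α₂L₂ = 4.874263×10⁻⁶ → Δ(αL) = 4.571191×10⁻⁶ m/K
ΔT = 1.69×10⁻³ / 4.571191×10⁻⁶ = 369.707 K, so T = 25.9 + 369.707 = 395.607 °C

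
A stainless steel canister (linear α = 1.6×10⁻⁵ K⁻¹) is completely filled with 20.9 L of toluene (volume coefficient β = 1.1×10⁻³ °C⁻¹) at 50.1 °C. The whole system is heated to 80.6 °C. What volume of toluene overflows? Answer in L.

The canister also expands: β_container ≈ 3α = 4.8×10⁻⁵ /K
Net overflow = V₀(β_liq − 3α_cont)ΔT
β − 3α = 1.10×10⁻³ − 4.8×10⁻⁵ = 1.052×10⁻³ /K; ΔT = 30.5 K
ΔV = 20.9 × 1.052×10⁻³ × 30.5 = 0.671 L

0.671 L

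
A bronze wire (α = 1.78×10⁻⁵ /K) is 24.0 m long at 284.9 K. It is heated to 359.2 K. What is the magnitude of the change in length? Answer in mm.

ΔL = 31.7 mm

|ΔT| = |359.2 − 284.9| = 74.3 K
ΔL = αL₀ΔT = (1.78×10⁻⁵)(24.0)(74.3) = 3.17×10⁻² m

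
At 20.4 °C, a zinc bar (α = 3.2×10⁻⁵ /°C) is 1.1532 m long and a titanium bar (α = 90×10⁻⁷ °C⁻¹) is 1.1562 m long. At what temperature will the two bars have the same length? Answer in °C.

Equal length when α₁L₁ΔT − α₂L₂ΔT = L₂ − L₁ = 3.00×10⁻³ m
α₁L₁ = 3.69024×10⁻⁵, α₂L₂ = 1.04058×10⁻⁵ → Δ(αL) = 2.64966×10⁻⁵ m/K
ΔT = 3.00×10⁻³ / 2.64966×10⁻⁵ = 113.222 K, so T = 20.4 + 113.222 = 133.622 °C

T = 133.6 °C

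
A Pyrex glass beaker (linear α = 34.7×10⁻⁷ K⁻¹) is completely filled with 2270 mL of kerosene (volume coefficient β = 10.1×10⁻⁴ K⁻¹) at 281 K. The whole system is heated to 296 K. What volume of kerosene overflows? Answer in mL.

The beaker also expands: β_container ≈ 3α = 1.041×10⁻⁵ /K
Net overflow = V₀(β_liq − 3α_cont)ΔT
β − 3α = 1.01×10⁻³ − 1.041×10⁻⁵ = 9.9959×10⁻⁴ /K; ΔT = 15 K
ΔV = 2270 × 9.9959×10⁻⁴ × 15 = 34.0 mL

34.0 mL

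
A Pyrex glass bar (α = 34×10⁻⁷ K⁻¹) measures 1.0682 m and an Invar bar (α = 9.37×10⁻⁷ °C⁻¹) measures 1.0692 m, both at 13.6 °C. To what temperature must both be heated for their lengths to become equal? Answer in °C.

T = 393.8 °C

Equal length when α₁L₁ΔT − α₂L₂ΔT = L₂ − L₁ = 1.00×10⁻³ m
α₁L₁ = 3.63188×10⁻⁶, α₂L₂ = 1.0018404×10⁻⁶ → Δ(αL) = 2.6300396×10⁻⁶ m/K
ΔT = 1.00×10⁻³ / 2.6300396×10⁻⁶ = 380.222 K, so T = 13.6 + 380.222 = 393.822 °C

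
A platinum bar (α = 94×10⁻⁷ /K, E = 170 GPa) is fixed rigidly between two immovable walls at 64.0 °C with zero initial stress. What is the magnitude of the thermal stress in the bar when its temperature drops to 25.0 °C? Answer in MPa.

σ = 62.3 MPa

Fully constrained: the free strain ε = αΔT is blocked, so σ = Eε = EαΔT.
|ΔT| = 39.0 K
σ = 170×10⁹ × 94×10⁻⁷ × 39.0 = 6.23×10⁷ Pa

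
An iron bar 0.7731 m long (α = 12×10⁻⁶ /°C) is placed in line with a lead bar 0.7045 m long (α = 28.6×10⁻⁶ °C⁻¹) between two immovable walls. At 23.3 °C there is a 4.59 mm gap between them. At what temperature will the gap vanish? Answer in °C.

T = 179 °C

Gap closes when ΔL₁ + ΔL₂ = 4.59 mm = 4.59×10⁻³ m
(α₁L₁ + α₂L₂)ΔT = g
α₁L₁ + α₂L₂ = 12×10⁻⁶×0.7731 + 28.6×10⁻⁶×0.7045 = 2.94259×10⁻⁵ m/K
ΔT = 4.59×10⁻³ / 2.94259×10⁻⁵ = 155.99 K
T = 23.3 + 155.99 = 179.29 °C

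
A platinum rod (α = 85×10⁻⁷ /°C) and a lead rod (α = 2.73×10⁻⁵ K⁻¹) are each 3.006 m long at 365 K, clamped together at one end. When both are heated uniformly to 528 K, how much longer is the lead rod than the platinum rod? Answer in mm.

9.21 mm

ΔT = 163 K
platinum: ΔL = 85×10⁻⁷ × 3.006 m × 163 = 4.1648×10⁻³ m = 4.1648 mm
lead: ΔL = 2.73×10⁻⁵ × 3.006 m × 163 = 1.3376×10⁻² m = 13.376 mm
difference = 13.376 − 4.1648 = 9.2112 mm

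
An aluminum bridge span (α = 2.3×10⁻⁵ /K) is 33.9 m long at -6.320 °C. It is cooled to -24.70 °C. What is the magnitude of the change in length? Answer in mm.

|ΔT| = |-24.70 − (-6.320)| = 18.380 K
ΔL = αL₀ΔT = (2.3×10⁻⁵)(33.9)(18.380) = 1.43×10⁻² m

ΔL = 14.3 mm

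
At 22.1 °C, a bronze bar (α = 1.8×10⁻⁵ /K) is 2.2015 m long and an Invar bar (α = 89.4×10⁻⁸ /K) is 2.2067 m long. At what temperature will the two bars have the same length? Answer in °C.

Equal length when α₁L₁ΔT − α₂L₂ΔT = L₂ − L₁ = 5.20×10⁻³ m
α₁L₁ = 3.9627×10⁻⁵, α₂L₂ = 1.9727898×10⁻⁶ → Δ(αL) = 3.76542102×10⁻⁵ m/K
ΔT = 5.20×10⁻³ / 3.76542102×10⁻⁵ = 138.099 K, so T = 22.1 + 138.099 = 160.199 °C

T = 160.2 °C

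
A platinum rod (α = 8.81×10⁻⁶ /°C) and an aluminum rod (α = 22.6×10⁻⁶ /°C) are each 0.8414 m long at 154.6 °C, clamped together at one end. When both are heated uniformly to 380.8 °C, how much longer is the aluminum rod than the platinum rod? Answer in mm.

2.62 mm

ΔT = 226.2 K
platinum: ΔL = 8.81×10⁻⁶ × 0.8414 m × 226.2 = 1.6768×10⁻³ m = 1.6768 mm
aluminum: ΔL = 22.6×10⁻⁶ × 0.8414 m × 226.2 = 4.3013×10⁻³ m = 4.3013 mm
difference = 4.3013 − 1.6768 = 2.6245 mm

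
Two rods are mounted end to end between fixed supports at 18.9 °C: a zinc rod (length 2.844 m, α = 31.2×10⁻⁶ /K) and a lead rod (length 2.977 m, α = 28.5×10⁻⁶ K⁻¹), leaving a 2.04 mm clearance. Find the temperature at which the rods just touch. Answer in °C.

Gap closes when ΔL₁ + ΔL₂ = 2.04 mm = 2.04×10⁻³ m
(α₁L₁ + α₂L₂)ΔT = g
α₁L₁ + α₂L₂ = 31.2×10⁻⁶×2.844 + 28.5×10⁻⁶×2.977 = 1.735773×10⁻⁴ m/K
ΔT = 2.04×10⁻³ / 1.735773×10⁻⁴ = 11.753 K
T = 18.9 + 11.753 = 30.653 °C

T = 30.7 °C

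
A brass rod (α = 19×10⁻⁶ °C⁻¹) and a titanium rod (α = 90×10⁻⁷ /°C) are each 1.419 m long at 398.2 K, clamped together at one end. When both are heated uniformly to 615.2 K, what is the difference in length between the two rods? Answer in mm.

3.08 mm

ΔT = 217.0 K
brass: ΔL = 19×10⁻⁶ × 1.419 m × 217.0 = 5.8505×10⁻³ m = 5.8505 mm
titanium: ΔL = 90×10⁻⁷ × 1.419 m × 217.0 = 2.7713×10⁻³ m = 2.7713 mm
difference = 5.8505 − 2.7713 = 3.0792 mm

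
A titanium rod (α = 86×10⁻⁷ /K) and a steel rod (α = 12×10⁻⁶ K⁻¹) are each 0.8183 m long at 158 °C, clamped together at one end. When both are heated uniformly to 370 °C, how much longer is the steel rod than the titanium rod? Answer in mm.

ΔT = 212 K
titanium: ΔL = 86×10⁻⁷ × 0.8183 m × 212 = 1.4919×10⁻³ m = 1.4919 mm
steel: ΔL = 12×10⁻⁶ × 0.8183 m × 212 = 2.0818×10⁻³ m = 2.0818 mm
difference = 2.0818 − 1.4919 = 0.5899 mm

0.590 mm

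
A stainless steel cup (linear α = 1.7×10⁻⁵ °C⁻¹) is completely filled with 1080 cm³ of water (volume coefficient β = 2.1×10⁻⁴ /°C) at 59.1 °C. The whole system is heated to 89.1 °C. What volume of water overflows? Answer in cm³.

The cup also expands: β_container ≈ 3α = 5.1×10⁻⁵ /K
Net overflow = V₀(β_liq − 3α_cont)ΔT
β − 3α = 2.10×10⁻⁴ − 5.1×10⁻⁵ = 1.59×10⁻⁴ /K; ΔT = 30.0 K
ΔV = 1080 × 1.59×10⁻⁴ × 30.0 = 5.15 cm³

5.15 cm³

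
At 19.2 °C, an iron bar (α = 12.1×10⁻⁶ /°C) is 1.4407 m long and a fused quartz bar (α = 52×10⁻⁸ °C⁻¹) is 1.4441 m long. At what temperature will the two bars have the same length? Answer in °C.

Equal length when α₁L₁ΔT − α₂L₂ΔT = L₂ − L₁ = 3.40×10⁻³ m
α₁L₁ = 1.743247×10⁻⁵, α₂L₂ = 7.50932×10⁻⁷ → Δ(αL) = 1.6681538×10⁻⁵ m/K
ΔT = 3.40×10⁻³ / 1.6681538×10⁻⁵ = 203.818 K, so T = 19.2 + 203.818 = 223.018 °C

T = 223.0 °C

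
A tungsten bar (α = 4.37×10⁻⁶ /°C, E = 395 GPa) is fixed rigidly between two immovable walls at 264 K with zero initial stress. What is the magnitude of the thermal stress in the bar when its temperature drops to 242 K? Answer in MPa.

σ = 38.0 MPa

Fully constrained: the free strain ε = αΔT is blocked, so σ = Eε = EαΔT.
|ΔT| = 22 K
σ = 395×10⁹ × 4.37×10⁻⁶ × 22 = 3.80×10⁷ Pa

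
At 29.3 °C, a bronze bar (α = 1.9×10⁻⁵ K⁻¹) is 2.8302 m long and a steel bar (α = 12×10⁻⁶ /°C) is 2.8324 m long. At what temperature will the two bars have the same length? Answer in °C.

Equal length when α₁L₁ΔT − α₂L₂ΔT = L₂ − L₁ = 2.20×10⁻³ m
α₁L₁ = 5.37738×10⁻⁵, α₂L₂ = 3.39888×10⁻⁵ → Δ(αL) = 1.9785×10⁻⁵ m/K
ΔT = 2.20×10⁻³ / 1.9785×10⁻⁵ = 111.195 K, so T = 29.3 + 111.195 = 140.495 °C

T = 140.5 °C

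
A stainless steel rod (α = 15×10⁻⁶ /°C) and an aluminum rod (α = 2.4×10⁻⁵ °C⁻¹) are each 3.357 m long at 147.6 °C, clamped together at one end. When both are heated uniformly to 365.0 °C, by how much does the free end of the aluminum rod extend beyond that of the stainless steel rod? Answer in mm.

ΔT = 217.4 K
stainless steel: ΔL = 15×10⁻⁶ × 3.357 m × 217.4 = 1.0947×10⁻² m = 10.947 mm
aluminum: ΔL = 2.4×10⁻⁵ × 3.357 m × 217.4 = 1.7515×10⁻² m = 17.515 mm
difference = 17.515 − 10.947 = 6.568 mm

6.57 mm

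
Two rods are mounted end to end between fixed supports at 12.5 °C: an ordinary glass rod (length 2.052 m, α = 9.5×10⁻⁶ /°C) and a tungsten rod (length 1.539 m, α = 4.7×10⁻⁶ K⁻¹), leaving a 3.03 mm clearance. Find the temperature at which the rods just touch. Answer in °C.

Gap closes when ΔL₁ + ΔL₂ = 3.03 mm = 3.03×10⁻³ m
(α₁L₁ + α₂L₂)ΔT = g
α₁L₁ + α₂L₂ = 9.5×10⁻⁶×2.052 + 4.7×10⁻⁶×1.539 = 2.67273×10⁻⁵ m/K
ΔT = 3.03×10⁻³ / 2.67273×10⁻⁵ = 113.37 K
T = 12.5 + 113.37 = 125.87 °C

T = 126 °C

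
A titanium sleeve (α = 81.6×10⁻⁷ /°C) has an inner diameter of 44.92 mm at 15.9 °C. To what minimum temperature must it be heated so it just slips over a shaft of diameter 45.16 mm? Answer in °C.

Required Δd = 45.16 − 44.92 = 0.24 mm
Δd = αd₀ΔT ⇒ ΔT = Δd/(αd₀) = 0.24 / (81.6×10⁻⁷ × 44.92) = 654.76 K
T_min = 15.9 + 654.76 = 670.66 °C

T = 671 °C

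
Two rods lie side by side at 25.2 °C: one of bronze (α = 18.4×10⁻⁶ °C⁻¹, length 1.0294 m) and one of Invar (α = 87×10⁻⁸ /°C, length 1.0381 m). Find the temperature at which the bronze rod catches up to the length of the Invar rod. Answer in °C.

Equal length when α₁L₁ΔT − α₂L₂ΔT = L₂ − L₁ = 8.70×10⁻³ m
α₁L₁ = 1.894096×10⁻⁵, α₂L₂ = 9.03147×10⁻⁷ → Δ(αL) = 1.8037813×10⁻⁵ m/K
ΔT = 8.70×10⁻³ / 1.8037813×10⁻⁵ = 482.320 K, so T = 25.2 + 482.320 = 507.520 °C

T = 507.5 °C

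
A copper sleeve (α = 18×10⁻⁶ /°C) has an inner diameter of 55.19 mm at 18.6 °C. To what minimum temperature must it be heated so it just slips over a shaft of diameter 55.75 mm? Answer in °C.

T = 582 °C

Required Δd = 55.75 − 55.19 = 0.56 mm
Δd = αd₀ΔT ⇒ ΔT = Δd/(αd₀) = 0.56 / (18×10⁻⁶ × 55.19) = 563.71 K
T_min = 18.6 + 563.71 = 582.31 °C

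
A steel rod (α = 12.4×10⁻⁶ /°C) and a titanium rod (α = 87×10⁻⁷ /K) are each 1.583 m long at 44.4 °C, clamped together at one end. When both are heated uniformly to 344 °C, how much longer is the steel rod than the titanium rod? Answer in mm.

1.75 mm

ΔT = 299.6 K
steel: ΔL = 12.4×10⁻⁶ × 1.583 m × 299.6 = 5.8809×10⁻³ m = 5.8809 mm
titanium: ΔL = 87×10⁻⁷ × 1.583 m × 299.6 = 4.1261×10⁻³ m = 4.1261 mm
difference = 5.8809 − 4.1261 = 1.7548 mm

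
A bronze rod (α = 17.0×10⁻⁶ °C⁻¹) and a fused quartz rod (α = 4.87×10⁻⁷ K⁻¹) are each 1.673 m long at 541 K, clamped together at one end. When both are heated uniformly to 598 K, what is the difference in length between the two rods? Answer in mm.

1.57 mm

ΔT = 57 K
bronze: ΔL = 17.0×10⁻⁶ × 1.673 m × 57 = 1.6211×10⁻³ m = 1.6211 mm
fused quartz: ΔL = 4.87×10⁻⁷ × 1.673 m × 57 = 4.6441×10⁻⁵ m = 0.046441 mm
difference = 1.6211 − 0.046441 = 1.574659 mm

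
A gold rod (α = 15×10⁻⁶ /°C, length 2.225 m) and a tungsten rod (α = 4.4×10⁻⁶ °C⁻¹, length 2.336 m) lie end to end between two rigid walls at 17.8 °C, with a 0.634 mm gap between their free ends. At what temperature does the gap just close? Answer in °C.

α₁L₁ = 3.3375×10⁻⁵ m/K, α₂L₂ = 1.02784×10⁻⁵ m/K → total 4.36534×10⁻⁵ m/K
ΔT = g/(α₁L₁+α₂L₂) = 6.34×10⁻⁴ / 4.36534×10⁻⁵ = 14.523 K
T = 17.8 + 14.523 = 32.323 °C

T = 32.3 °C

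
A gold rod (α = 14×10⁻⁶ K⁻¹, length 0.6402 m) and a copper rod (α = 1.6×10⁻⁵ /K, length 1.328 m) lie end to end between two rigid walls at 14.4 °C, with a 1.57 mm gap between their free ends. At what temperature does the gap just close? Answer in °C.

T = 66.4 °C

α₁L₁ = 8.9628×10⁻⁶ m/K, α₂L₂ = 2.1248×10⁻⁵ m/K → total 3.02108×10⁻⁵ m/K
ΔT = g/(α₁L₁+α₂L₂) = 1.57×10⁻³ / 3.02108×10⁻⁵ = 51.968 K
T = 14.4 + 51.968 = 66.368 °C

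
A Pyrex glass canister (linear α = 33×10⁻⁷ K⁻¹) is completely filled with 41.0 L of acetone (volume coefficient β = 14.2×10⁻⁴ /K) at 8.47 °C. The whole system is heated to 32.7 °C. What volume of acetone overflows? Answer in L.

1.40 L

The canister also expands: β_container ≈ 3α = 9.9×10⁻⁶ /K
Net overflow = V₀(β_liq − 3α_cont)ΔT
β − 3α = 1.42×10⁻³ − 9.9×10⁻⁶ = 1.4101×10⁻³ /K; ΔT = 24.23 K
ΔV = 41.0 × 1.4101×10⁻³ × 24.23 = 1.40 L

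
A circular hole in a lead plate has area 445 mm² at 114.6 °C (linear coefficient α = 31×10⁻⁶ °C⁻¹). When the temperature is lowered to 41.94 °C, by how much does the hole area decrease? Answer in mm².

ΔA = 2.00 mm²

Area coefficient ≈ 2α; |ΔT| = 72.66 K
ΔA = 2αA₀ΔT = 2(31×10⁻⁶)(445)(72.66) = 2.00 mm²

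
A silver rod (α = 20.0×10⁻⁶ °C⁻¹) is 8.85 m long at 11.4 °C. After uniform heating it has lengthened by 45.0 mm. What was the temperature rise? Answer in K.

ΔT = 254 K

ΔL = αL₀ΔT ⇒ ΔT = ΔL / (αL₀)
ΔT = 45.0×10⁻³ m / (20.0×10⁻⁶ × 8.85 m) = 254.24 K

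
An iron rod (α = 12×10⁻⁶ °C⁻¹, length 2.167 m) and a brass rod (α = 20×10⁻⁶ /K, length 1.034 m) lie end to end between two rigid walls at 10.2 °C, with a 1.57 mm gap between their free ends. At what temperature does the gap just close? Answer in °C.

T = 43.8 °C

α₁L₁ = 2.6004×10⁻⁵ m/K, α₂L₂ = 2.068×10⁻⁵ m/K → total 4.6684×10⁻⁵ m/K
ΔT = g/(α₁L₁+α₂L₂) = 1.57×10⁻³ / 4.6684×10⁻⁵ = 33.630 K
T = 10.2 + 33.630 = 43.830 °C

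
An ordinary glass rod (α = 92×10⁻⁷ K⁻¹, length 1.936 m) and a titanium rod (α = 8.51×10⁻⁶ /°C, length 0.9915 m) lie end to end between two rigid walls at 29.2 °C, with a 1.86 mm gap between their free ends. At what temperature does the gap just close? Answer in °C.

T = 100 °C

α₁L₁ = 1.78112×10⁻⁵ m/K, α₂L₂ = 8.437665×10⁻⁶ m/K → total 2.6248865×10⁻⁵ m/K
ΔT = g/(α₁L₁+α₂L₂) = 1.86×10⁻³ / 2.6248865×10⁻⁵ = 70.86 K
T = 29.2 + 70.86 = 100.06 °C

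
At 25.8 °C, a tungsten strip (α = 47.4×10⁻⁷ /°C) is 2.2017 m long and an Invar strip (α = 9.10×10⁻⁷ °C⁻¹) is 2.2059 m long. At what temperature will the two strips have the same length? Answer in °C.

T = 524.1 °C

L₁(1 + α₁ΔT) = L₂(1 + α₂ΔT) ⇒ ΔT = (L₂ − L₁)/(α₁L₁ − α₂L₂)
L₂ − L₁ = 2.2059 − 2.2017 = 4.20×10⁻³ m
α₁L₁ − α₂L₂ = 47.4×10⁻⁷×2.2017 − 9.10×10⁻⁷×2.2059 = 8.428689×10⁻⁶ m/K
ΔT = 4.20×10⁻³ / 8.428689×10⁻⁶ = 498.298 K
T = 25.8 + 498.298 = 524.098 °C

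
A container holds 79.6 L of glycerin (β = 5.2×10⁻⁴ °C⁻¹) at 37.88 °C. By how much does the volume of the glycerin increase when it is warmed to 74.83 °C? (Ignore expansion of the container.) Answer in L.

|ΔT| = |74.83 − 37.88| = 36.95 K
ΔV = βV₀ΔT = (5.2×10⁻⁴)(79.6)(36.95) = 1.53 L

ΔV = 1.53 L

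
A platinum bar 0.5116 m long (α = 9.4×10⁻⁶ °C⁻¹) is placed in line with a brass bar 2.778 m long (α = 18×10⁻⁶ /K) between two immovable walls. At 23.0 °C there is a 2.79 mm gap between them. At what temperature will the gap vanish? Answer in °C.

T = 73.9 °C

Gap closes when ΔL₁ + ΔL₂ = 2.79 mm = 2.79×10⁻³ m
(α₁L₁ + α₂L₂)ΔT = g
α₁L₁ + α₂L₂ = 9.4×10⁻⁶×0.5116 + 18×10⁻⁶×2.778 = 5.481304×10⁻⁵ m/K
ΔT = 2.79×10⁻³ / 5.481304×10⁻⁵ = 50.900 K
T = 23.0 + 50.900 = 73.900 °C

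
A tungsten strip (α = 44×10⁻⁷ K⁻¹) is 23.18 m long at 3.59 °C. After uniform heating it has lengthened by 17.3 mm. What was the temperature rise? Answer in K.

ΔL = αL₀ΔT ⇒ ΔT = ΔL / (αL₀)
ΔT = 17.3×10⁻³ m / (44×10⁻⁷ × 23.18 m) = 169.62 K

ΔT = 170 K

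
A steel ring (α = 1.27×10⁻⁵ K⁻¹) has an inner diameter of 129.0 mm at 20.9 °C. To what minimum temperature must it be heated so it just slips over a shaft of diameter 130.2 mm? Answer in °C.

T = 753 °C

Required Δd = 130.2 − 129.0 = 1.2 mm
Δd = αd₀ΔT ⇒ ΔT = Δd/(αd₀) = 1.2 / (1.27×10⁻⁵ × 129.0) = 732.47 K
T_min = 20.9 + 732.47 = 753.37 °C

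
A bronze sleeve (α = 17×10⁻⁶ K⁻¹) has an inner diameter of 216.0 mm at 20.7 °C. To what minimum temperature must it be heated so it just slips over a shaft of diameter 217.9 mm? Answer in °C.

T = 538 °C

Required Δd = 217.9 − 216.0 = 1.9 mm
Δd = αd₀ΔT ⇒ ΔT = Δd/(αd₀) = 1.9 / (17×10⁻⁶ × 216.0) = 517.43 K
T_min = 20.7 + 517.43 = 538.13 °C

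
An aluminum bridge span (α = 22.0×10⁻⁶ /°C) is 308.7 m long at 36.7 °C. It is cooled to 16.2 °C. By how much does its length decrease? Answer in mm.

ΔL = 139 mm

|ΔT| = |16.2 − 36.7| = 20.5 K
ΔL = αL₀ΔT = (22.0×10⁻⁶)(308.7)(20.5) = 1.39×10⁻¹ m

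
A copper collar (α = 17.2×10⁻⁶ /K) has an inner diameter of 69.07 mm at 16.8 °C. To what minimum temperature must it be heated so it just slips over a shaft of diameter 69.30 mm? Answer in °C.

T = 210 °C

Required Δd = 69.30 − 69.07 = 0.23 mm
Δd = αd₀ΔT ⇒ ΔT = Δd/(αd₀) = 0.23 / (17.2×10⁻⁶ × 69.07) = 193.60 K
T_min = 16.8 + 193.60 = 210.40 °C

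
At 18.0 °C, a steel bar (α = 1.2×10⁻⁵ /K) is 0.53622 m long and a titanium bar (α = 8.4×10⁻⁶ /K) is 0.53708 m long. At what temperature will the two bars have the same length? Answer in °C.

T = 465.2 °C

Equal length when α₁L₁ΔT − α₂L₂ΔT = L₂ − L₁ = 8.60×10⁻⁴ m
α₁L₁ = 6.43464×10⁻⁶, α₂L₂ = 4.511472×10⁻⁶ → Δ(αL) = 1.923168×10⁻⁶ m/K
ΔT = 8.60×10⁻⁴ / 1.923168×10⁻⁶ = 447.179 K, so T = 18.0 + 447.179 = 465.179 °C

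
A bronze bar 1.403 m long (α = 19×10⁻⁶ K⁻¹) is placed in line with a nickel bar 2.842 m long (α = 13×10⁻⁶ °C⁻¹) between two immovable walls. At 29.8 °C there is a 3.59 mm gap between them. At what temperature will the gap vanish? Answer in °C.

Gap closes when ΔL₁ + ΔL₂ = 3.59 mm = 3.59×10⁻³ m
(α₁L₁ + α₂L₂)ΔT = g
α₁L₁ + α₂L₂ = 19×10⁻⁶×1.403 + 13×10⁻⁶×2.842 = 6.3603×10⁻⁵ m/K
ΔT = 3.59×10⁻³ / 6.3603×10⁻⁵ = 56.444 K
T = 29.8 + 56.444 = 86.244 °C

T = 86.2 °C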